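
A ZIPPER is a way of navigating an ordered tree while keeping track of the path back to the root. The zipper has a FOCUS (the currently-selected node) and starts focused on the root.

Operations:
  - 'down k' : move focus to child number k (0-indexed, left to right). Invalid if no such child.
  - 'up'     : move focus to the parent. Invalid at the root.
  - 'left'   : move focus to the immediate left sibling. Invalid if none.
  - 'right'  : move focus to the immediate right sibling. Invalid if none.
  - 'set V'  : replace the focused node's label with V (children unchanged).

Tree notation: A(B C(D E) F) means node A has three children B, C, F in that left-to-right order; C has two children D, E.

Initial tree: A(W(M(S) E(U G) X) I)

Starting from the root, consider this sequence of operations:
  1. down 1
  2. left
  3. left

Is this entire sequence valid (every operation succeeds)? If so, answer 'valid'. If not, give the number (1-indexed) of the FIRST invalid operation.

Step 1 (down 1): focus=I path=1 depth=1 children=[] left=['W'] right=[] parent=A
Step 2 (left): focus=W path=0 depth=1 children=['M', 'E', 'X'] left=[] right=['I'] parent=A
Step 3 (left): INVALID

Answer: 3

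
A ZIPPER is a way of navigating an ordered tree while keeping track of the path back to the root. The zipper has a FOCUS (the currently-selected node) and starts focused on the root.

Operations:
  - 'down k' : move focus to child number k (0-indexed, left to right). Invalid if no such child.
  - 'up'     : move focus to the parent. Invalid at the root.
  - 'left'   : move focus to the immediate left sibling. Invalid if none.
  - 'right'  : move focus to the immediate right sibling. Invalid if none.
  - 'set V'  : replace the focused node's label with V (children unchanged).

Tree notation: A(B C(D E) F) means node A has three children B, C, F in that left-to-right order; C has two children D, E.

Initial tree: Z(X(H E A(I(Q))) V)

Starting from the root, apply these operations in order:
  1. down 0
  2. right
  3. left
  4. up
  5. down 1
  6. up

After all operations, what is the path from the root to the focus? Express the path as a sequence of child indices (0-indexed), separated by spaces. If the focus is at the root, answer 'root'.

Answer: root

Derivation:
Step 1 (down 0): focus=X path=0 depth=1 children=['H', 'E', 'A'] left=[] right=['V'] parent=Z
Step 2 (right): focus=V path=1 depth=1 children=[] left=['X'] right=[] parent=Z
Step 3 (left): focus=X path=0 depth=1 children=['H', 'E', 'A'] left=[] right=['V'] parent=Z
Step 4 (up): focus=Z path=root depth=0 children=['X', 'V'] (at root)
Step 5 (down 1): focus=V path=1 depth=1 children=[] left=['X'] right=[] parent=Z
Step 6 (up): focus=Z path=root depth=0 children=['X', 'V'] (at root)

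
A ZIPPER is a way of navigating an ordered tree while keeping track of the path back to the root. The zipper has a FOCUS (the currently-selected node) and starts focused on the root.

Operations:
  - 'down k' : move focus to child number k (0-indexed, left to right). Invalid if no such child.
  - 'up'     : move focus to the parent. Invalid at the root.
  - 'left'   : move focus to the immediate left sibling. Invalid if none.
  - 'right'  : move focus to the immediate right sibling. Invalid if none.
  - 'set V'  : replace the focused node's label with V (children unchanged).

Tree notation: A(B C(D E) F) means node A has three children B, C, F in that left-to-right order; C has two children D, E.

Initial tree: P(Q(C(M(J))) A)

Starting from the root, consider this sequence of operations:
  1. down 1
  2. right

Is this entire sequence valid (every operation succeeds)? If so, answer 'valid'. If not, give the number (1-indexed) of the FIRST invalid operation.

Answer: 2

Derivation:
Step 1 (down 1): focus=A path=1 depth=1 children=[] left=['Q'] right=[] parent=P
Step 2 (right): INVALID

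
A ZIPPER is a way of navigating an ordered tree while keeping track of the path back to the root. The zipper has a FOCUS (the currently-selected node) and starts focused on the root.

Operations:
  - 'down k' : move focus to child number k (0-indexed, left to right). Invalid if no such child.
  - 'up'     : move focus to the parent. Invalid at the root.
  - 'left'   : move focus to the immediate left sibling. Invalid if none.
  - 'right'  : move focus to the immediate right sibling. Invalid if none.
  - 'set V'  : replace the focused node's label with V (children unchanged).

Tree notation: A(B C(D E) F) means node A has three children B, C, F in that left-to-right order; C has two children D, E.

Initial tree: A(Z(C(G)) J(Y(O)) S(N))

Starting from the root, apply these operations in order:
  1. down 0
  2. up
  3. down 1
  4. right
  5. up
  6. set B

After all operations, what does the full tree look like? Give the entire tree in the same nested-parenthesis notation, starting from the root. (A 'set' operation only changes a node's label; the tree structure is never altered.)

Step 1 (down 0): focus=Z path=0 depth=1 children=['C'] left=[] right=['J', 'S'] parent=A
Step 2 (up): focus=A path=root depth=0 children=['Z', 'J', 'S'] (at root)
Step 3 (down 1): focus=J path=1 depth=1 children=['Y'] left=['Z'] right=['S'] parent=A
Step 4 (right): focus=S path=2 depth=1 children=['N'] left=['Z', 'J'] right=[] parent=A
Step 5 (up): focus=A path=root depth=0 children=['Z', 'J', 'S'] (at root)
Step 6 (set B): focus=B path=root depth=0 children=['Z', 'J', 'S'] (at root)

Answer: B(Z(C(G)) J(Y(O)) S(N))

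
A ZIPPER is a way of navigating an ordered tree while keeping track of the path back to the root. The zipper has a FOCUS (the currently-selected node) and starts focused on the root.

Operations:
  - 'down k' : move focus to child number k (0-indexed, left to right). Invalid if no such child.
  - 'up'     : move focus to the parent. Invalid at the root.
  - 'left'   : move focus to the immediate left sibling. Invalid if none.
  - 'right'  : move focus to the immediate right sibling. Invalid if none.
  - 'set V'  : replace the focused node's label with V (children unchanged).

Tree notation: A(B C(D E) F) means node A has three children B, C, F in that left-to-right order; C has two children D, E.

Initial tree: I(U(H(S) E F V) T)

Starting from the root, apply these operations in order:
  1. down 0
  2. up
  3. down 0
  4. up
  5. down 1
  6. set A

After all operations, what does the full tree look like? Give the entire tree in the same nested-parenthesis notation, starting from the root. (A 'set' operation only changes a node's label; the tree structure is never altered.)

Step 1 (down 0): focus=U path=0 depth=1 children=['H', 'E', 'F', 'V'] left=[] right=['T'] parent=I
Step 2 (up): focus=I path=root depth=0 children=['U', 'T'] (at root)
Step 3 (down 0): focus=U path=0 depth=1 children=['H', 'E', 'F', 'V'] left=[] right=['T'] parent=I
Step 4 (up): focus=I path=root depth=0 children=['U', 'T'] (at root)
Step 5 (down 1): focus=T path=1 depth=1 children=[] left=['U'] right=[] parent=I
Step 6 (set A): focus=A path=1 depth=1 children=[] left=['U'] right=[] parent=I

Answer: I(U(H(S) E F V) A)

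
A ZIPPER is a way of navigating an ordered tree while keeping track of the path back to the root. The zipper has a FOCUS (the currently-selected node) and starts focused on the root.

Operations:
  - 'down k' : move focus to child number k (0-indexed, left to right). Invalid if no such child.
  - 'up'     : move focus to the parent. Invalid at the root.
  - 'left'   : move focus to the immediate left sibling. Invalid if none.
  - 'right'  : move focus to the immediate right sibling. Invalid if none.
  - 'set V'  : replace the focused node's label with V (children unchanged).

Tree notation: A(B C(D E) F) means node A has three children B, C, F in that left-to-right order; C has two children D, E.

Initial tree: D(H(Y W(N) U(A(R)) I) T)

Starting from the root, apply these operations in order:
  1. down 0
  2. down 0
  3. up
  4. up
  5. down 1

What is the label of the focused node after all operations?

Step 1 (down 0): focus=H path=0 depth=1 children=['Y', 'W', 'U', 'I'] left=[] right=['T'] parent=D
Step 2 (down 0): focus=Y path=0/0 depth=2 children=[] left=[] right=['W', 'U', 'I'] parent=H
Step 3 (up): focus=H path=0 depth=1 children=['Y', 'W', 'U', 'I'] left=[] right=['T'] parent=D
Step 4 (up): focus=D path=root depth=0 children=['H', 'T'] (at root)
Step 5 (down 1): focus=T path=1 depth=1 children=[] left=['H'] right=[] parent=D

Answer: T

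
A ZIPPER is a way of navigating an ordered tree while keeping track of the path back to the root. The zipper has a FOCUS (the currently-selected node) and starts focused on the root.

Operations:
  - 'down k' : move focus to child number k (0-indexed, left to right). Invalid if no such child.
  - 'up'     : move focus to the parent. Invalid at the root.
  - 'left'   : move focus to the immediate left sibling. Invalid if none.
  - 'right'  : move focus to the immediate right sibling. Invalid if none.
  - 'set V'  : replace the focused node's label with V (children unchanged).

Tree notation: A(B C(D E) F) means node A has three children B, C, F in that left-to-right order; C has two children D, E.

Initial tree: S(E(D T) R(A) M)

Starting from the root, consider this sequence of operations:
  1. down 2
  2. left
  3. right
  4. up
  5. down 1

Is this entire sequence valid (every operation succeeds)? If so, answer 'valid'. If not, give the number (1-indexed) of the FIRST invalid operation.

Answer: valid

Derivation:
Step 1 (down 2): focus=M path=2 depth=1 children=[] left=['E', 'R'] right=[] parent=S
Step 2 (left): focus=R path=1 depth=1 children=['A'] left=['E'] right=['M'] parent=S
Step 3 (right): focus=M path=2 depth=1 children=[] left=['E', 'R'] right=[] parent=S
Step 4 (up): focus=S path=root depth=0 children=['E', 'R', 'M'] (at root)
Step 5 (down 1): focus=R path=1 depth=1 children=['A'] left=['E'] right=['M'] parent=S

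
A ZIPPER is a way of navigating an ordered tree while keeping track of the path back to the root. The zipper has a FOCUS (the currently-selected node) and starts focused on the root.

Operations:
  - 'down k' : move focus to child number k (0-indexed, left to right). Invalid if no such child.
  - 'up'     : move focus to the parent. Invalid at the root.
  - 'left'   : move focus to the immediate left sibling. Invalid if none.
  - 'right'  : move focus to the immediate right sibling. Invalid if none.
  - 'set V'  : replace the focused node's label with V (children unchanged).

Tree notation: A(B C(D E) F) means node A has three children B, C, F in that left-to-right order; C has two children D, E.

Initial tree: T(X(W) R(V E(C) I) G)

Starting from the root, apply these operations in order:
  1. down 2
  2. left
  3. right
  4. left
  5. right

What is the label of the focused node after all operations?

Answer: G

Derivation:
Step 1 (down 2): focus=G path=2 depth=1 children=[] left=['X', 'R'] right=[] parent=T
Step 2 (left): focus=R path=1 depth=1 children=['V', 'E', 'I'] left=['X'] right=['G'] parent=T
Step 3 (right): focus=G path=2 depth=1 children=[] left=['X', 'R'] right=[] parent=T
Step 4 (left): focus=R path=1 depth=1 children=['V', 'E', 'I'] left=['X'] right=['G'] parent=T
Step 5 (right): focus=G path=2 depth=1 children=[] left=['X', 'R'] right=[] parent=T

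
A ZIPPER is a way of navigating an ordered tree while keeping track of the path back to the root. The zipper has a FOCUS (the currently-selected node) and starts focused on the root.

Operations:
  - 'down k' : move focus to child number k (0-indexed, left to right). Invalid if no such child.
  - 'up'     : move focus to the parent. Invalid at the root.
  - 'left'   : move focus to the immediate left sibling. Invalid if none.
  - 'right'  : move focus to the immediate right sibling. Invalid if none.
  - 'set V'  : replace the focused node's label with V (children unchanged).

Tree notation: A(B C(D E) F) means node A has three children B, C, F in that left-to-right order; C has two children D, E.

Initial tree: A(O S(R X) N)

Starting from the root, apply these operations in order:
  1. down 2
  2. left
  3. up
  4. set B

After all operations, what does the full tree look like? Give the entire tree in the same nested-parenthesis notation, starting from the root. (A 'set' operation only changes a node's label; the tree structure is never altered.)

Answer: B(O S(R X) N)

Derivation:
Step 1 (down 2): focus=N path=2 depth=1 children=[] left=['O', 'S'] right=[] parent=A
Step 2 (left): focus=S path=1 depth=1 children=['R', 'X'] left=['O'] right=['N'] parent=A
Step 3 (up): focus=A path=root depth=0 children=['O', 'S', 'N'] (at root)
Step 4 (set B): focus=B path=root depth=0 children=['O', 'S', 'N'] (at root)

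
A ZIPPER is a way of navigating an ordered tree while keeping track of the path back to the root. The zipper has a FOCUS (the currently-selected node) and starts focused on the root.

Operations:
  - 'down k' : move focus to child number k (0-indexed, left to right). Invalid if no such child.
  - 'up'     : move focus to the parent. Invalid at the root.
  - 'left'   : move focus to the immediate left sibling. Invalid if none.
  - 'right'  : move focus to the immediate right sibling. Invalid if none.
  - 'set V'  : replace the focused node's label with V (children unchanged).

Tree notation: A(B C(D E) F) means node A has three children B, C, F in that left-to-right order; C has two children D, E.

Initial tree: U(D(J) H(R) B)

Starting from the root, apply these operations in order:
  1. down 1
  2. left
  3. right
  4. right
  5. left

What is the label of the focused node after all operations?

Step 1 (down 1): focus=H path=1 depth=1 children=['R'] left=['D'] right=['B'] parent=U
Step 2 (left): focus=D path=0 depth=1 children=['J'] left=[] right=['H', 'B'] parent=U
Step 3 (right): focus=H path=1 depth=1 children=['R'] left=['D'] right=['B'] parent=U
Step 4 (right): focus=B path=2 depth=1 children=[] left=['D', 'H'] right=[] parent=U
Step 5 (left): focus=H path=1 depth=1 children=['R'] left=['D'] right=['B'] parent=U

Answer: H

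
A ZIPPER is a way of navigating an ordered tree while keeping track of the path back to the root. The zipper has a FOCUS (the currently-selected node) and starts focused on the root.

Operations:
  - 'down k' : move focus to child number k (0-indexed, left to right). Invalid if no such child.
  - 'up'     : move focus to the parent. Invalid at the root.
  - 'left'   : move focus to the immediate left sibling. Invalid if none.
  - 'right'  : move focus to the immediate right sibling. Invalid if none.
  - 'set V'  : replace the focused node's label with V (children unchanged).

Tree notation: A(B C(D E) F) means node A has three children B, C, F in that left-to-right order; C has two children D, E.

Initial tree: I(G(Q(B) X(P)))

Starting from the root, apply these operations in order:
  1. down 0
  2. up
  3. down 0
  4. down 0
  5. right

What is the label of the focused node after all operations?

Answer: X

Derivation:
Step 1 (down 0): focus=G path=0 depth=1 children=['Q', 'X'] left=[] right=[] parent=I
Step 2 (up): focus=I path=root depth=0 children=['G'] (at root)
Step 3 (down 0): focus=G path=0 depth=1 children=['Q', 'X'] left=[] right=[] parent=I
Step 4 (down 0): focus=Q path=0/0 depth=2 children=['B'] left=[] right=['X'] parent=G
Step 5 (right): focus=X path=0/1 depth=2 children=['P'] left=['Q'] right=[] parent=G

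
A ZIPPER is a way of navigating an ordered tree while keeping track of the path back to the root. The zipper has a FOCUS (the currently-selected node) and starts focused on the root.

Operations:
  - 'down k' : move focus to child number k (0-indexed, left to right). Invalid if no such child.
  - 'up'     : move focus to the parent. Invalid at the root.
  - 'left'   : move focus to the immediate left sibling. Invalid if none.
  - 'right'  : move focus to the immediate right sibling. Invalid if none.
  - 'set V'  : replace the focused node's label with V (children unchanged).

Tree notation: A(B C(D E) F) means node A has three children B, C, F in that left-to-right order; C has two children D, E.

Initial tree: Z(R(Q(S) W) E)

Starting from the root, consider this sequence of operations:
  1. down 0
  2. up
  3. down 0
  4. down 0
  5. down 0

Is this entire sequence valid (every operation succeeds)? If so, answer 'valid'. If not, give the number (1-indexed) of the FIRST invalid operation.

Step 1 (down 0): focus=R path=0 depth=1 children=['Q', 'W'] left=[] right=['E'] parent=Z
Step 2 (up): focus=Z path=root depth=0 children=['R', 'E'] (at root)
Step 3 (down 0): focus=R path=0 depth=1 children=['Q', 'W'] left=[] right=['E'] parent=Z
Step 4 (down 0): focus=Q path=0/0 depth=2 children=['S'] left=[] right=['W'] parent=R
Step 5 (down 0): focus=S path=0/0/0 depth=3 children=[] left=[] right=[] parent=Q

Answer: valid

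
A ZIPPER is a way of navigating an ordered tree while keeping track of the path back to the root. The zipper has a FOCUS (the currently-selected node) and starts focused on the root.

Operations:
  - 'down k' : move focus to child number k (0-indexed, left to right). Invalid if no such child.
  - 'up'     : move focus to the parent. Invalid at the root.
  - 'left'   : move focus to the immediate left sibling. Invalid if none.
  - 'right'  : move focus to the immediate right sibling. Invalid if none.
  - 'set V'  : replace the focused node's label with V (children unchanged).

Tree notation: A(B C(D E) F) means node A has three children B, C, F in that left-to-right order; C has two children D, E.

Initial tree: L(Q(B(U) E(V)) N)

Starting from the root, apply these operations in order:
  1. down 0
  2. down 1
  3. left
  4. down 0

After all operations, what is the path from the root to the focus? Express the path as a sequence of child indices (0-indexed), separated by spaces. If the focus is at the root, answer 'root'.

Answer: 0 0 0

Derivation:
Step 1 (down 0): focus=Q path=0 depth=1 children=['B', 'E'] left=[] right=['N'] parent=L
Step 2 (down 1): focus=E path=0/1 depth=2 children=['V'] left=['B'] right=[] parent=Q
Step 3 (left): focus=B path=0/0 depth=2 children=['U'] left=[] right=['E'] parent=Q
Step 4 (down 0): focus=U path=0/0/0 depth=3 children=[] left=[] right=[] parent=B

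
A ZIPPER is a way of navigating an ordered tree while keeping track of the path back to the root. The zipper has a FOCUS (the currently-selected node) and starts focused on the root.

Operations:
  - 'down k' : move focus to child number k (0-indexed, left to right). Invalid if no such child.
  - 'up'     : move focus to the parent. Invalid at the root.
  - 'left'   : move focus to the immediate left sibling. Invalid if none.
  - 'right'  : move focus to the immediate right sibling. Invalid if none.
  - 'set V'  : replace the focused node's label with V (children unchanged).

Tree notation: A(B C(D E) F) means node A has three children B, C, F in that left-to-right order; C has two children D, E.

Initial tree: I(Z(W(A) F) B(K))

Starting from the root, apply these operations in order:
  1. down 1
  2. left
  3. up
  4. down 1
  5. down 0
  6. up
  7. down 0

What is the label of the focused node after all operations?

Step 1 (down 1): focus=B path=1 depth=1 children=['K'] left=['Z'] right=[] parent=I
Step 2 (left): focus=Z path=0 depth=1 children=['W', 'F'] left=[] right=['B'] parent=I
Step 3 (up): focus=I path=root depth=0 children=['Z', 'B'] (at root)
Step 4 (down 1): focus=B path=1 depth=1 children=['K'] left=['Z'] right=[] parent=I
Step 5 (down 0): focus=K path=1/0 depth=2 children=[] left=[] right=[] parent=B
Step 6 (up): focus=B path=1 depth=1 children=['K'] left=['Z'] right=[] parent=I
Step 7 (down 0): focus=K path=1/0 depth=2 children=[] left=[] right=[] parent=B

Answer: K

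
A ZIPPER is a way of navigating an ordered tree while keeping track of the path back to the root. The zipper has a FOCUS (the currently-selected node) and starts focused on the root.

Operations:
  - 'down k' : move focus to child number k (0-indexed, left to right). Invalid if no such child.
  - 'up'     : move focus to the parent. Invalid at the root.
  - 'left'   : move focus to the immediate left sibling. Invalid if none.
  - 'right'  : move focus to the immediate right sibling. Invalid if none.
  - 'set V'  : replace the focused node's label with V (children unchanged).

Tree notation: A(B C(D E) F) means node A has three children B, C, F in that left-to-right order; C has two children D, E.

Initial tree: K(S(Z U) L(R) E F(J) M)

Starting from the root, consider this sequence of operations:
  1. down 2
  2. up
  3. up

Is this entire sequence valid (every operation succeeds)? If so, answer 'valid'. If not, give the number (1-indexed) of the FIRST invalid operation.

Answer: 3

Derivation:
Step 1 (down 2): focus=E path=2 depth=1 children=[] left=['S', 'L'] right=['F', 'M'] parent=K
Step 2 (up): focus=K path=root depth=0 children=['S', 'L', 'E', 'F', 'M'] (at root)
Step 3 (up): INVALID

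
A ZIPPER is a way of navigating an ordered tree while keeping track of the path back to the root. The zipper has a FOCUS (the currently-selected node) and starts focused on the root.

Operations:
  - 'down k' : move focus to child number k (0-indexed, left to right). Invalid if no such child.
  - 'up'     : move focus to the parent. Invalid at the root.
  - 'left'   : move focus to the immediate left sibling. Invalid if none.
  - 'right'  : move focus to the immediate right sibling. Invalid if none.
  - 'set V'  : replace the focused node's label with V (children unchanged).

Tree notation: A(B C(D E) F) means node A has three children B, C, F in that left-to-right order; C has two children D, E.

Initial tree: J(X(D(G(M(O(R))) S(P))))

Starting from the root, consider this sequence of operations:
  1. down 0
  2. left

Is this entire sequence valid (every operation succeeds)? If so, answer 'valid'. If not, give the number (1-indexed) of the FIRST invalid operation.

Answer: 2

Derivation:
Step 1 (down 0): focus=X path=0 depth=1 children=['D'] left=[] right=[] parent=J
Step 2 (left): INVALID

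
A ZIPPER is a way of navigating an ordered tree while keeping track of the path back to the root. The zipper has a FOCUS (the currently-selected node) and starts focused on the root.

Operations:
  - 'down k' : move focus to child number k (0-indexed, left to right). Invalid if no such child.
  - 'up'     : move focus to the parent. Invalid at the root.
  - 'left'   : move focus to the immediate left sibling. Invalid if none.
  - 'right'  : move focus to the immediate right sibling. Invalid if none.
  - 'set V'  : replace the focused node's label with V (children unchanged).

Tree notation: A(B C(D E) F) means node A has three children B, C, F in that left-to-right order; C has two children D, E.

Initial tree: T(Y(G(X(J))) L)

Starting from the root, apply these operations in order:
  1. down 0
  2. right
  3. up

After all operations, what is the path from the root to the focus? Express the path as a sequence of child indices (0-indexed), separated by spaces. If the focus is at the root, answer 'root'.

Answer: root

Derivation:
Step 1 (down 0): focus=Y path=0 depth=1 children=['G'] left=[] right=['L'] parent=T
Step 2 (right): focus=L path=1 depth=1 children=[] left=['Y'] right=[] parent=T
Step 3 (up): focus=T path=root depth=0 children=['Y', 'L'] (at root)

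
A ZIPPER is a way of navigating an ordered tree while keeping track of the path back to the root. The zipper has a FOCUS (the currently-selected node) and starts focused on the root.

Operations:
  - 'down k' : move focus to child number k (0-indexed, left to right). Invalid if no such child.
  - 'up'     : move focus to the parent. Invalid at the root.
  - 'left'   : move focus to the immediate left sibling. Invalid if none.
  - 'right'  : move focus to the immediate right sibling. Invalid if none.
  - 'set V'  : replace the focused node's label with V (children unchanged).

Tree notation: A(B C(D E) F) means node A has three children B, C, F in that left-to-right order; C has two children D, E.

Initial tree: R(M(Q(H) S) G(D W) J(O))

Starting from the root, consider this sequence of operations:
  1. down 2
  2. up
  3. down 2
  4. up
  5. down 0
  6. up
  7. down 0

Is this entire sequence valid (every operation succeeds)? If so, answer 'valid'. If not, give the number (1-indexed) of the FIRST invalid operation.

Answer: valid

Derivation:
Step 1 (down 2): focus=J path=2 depth=1 children=['O'] left=['M', 'G'] right=[] parent=R
Step 2 (up): focus=R path=root depth=0 children=['M', 'G', 'J'] (at root)
Step 3 (down 2): focus=J path=2 depth=1 children=['O'] left=['M', 'G'] right=[] parent=R
Step 4 (up): focus=R path=root depth=0 children=['M', 'G', 'J'] (at root)
Step 5 (down 0): focus=M path=0 depth=1 children=['Q', 'S'] left=[] right=['G', 'J'] parent=R
Step 6 (up): focus=R path=root depth=0 children=['M', 'G', 'J'] (at root)
Step 7 (down 0): focus=M path=0 depth=1 children=['Q', 'S'] left=[] right=['G', 'J'] parent=R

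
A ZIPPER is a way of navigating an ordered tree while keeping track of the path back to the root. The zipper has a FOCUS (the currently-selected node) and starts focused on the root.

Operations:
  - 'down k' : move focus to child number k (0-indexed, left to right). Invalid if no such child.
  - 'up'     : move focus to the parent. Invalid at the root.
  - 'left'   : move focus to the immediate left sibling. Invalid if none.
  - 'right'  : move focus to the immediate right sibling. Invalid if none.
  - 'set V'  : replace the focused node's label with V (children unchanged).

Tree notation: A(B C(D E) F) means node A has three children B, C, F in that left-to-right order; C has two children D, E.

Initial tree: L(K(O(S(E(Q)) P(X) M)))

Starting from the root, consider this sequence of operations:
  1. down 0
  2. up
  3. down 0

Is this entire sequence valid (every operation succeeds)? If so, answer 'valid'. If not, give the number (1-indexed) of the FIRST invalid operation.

Answer: valid

Derivation:
Step 1 (down 0): focus=K path=0 depth=1 children=['O'] left=[] right=[] parent=L
Step 2 (up): focus=L path=root depth=0 children=['K'] (at root)
Step 3 (down 0): focus=K path=0 depth=1 children=['O'] left=[] right=[] parent=L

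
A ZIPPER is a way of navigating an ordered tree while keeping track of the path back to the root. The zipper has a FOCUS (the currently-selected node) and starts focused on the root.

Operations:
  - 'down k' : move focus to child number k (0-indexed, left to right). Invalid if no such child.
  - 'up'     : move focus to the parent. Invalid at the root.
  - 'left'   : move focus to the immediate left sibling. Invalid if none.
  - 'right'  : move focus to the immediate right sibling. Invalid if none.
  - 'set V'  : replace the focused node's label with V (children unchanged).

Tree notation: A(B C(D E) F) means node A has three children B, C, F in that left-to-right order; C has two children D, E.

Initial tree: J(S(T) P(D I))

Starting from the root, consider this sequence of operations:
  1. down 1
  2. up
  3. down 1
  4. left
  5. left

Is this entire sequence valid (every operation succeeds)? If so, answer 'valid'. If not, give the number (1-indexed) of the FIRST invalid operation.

Step 1 (down 1): focus=P path=1 depth=1 children=['D', 'I'] left=['S'] right=[] parent=J
Step 2 (up): focus=J path=root depth=0 children=['S', 'P'] (at root)
Step 3 (down 1): focus=P path=1 depth=1 children=['D', 'I'] left=['S'] right=[] parent=J
Step 4 (left): focus=S path=0 depth=1 children=['T'] left=[] right=['P'] parent=J
Step 5 (left): INVALID

Answer: 5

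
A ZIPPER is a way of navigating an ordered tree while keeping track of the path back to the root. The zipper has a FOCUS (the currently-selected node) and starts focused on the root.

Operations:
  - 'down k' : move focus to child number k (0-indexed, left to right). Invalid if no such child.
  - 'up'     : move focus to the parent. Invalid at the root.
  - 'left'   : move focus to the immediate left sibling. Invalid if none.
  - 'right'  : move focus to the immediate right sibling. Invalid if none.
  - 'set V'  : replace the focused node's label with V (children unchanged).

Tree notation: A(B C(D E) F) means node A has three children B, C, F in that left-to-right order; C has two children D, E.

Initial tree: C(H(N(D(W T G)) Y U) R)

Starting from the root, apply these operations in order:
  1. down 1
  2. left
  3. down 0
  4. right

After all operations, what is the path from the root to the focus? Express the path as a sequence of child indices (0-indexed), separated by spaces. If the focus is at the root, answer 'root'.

Step 1 (down 1): focus=R path=1 depth=1 children=[] left=['H'] right=[] parent=C
Step 2 (left): focus=H path=0 depth=1 children=['N', 'Y', 'U'] left=[] right=['R'] parent=C
Step 3 (down 0): focus=N path=0/0 depth=2 children=['D'] left=[] right=['Y', 'U'] parent=H
Step 4 (right): focus=Y path=0/1 depth=2 children=[] left=['N'] right=['U'] parent=H

Answer: 0 1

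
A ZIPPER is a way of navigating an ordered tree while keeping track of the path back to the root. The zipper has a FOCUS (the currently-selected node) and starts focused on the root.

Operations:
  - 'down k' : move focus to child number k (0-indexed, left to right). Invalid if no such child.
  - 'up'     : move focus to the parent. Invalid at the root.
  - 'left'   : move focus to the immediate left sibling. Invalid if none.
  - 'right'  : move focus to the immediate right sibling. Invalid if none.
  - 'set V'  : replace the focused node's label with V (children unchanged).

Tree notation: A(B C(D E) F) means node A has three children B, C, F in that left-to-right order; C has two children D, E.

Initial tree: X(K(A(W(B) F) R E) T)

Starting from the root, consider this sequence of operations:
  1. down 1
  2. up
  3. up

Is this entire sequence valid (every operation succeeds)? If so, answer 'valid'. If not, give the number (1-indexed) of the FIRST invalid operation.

Answer: 3

Derivation:
Step 1 (down 1): focus=T path=1 depth=1 children=[] left=['K'] right=[] parent=X
Step 2 (up): focus=X path=root depth=0 children=['K', 'T'] (at root)
Step 3 (up): INVALID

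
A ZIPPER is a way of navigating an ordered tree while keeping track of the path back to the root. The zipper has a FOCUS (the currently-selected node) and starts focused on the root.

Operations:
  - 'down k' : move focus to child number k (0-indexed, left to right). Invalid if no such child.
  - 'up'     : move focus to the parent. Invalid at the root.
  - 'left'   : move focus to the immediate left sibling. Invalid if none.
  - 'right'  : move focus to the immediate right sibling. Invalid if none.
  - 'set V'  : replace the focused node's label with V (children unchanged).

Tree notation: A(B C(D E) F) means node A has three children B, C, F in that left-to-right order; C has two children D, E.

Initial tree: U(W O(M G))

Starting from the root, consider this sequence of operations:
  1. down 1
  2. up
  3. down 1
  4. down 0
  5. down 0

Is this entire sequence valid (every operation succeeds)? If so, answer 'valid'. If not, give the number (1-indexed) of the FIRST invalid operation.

Step 1 (down 1): focus=O path=1 depth=1 children=['M', 'G'] left=['W'] right=[] parent=U
Step 2 (up): focus=U path=root depth=0 children=['W', 'O'] (at root)
Step 3 (down 1): focus=O path=1 depth=1 children=['M', 'G'] left=['W'] right=[] parent=U
Step 4 (down 0): focus=M path=1/0 depth=2 children=[] left=[] right=['G'] parent=O
Step 5 (down 0): INVALID

Answer: 5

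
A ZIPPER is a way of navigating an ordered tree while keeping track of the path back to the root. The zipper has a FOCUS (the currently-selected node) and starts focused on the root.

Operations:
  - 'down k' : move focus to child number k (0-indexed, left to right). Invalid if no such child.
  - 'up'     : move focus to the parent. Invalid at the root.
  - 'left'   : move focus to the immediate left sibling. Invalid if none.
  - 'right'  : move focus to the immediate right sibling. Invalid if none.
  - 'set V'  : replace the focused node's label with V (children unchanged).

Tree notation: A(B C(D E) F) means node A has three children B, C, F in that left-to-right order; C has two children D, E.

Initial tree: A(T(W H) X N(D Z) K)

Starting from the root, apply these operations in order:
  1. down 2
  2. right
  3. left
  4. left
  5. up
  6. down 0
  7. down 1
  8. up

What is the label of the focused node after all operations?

Answer: T

Derivation:
Step 1 (down 2): focus=N path=2 depth=1 children=['D', 'Z'] left=['T', 'X'] right=['K'] parent=A
Step 2 (right): focus=K path=3 depth=1 children=[] left=['T', 'X', 'N'] right=[] parent=A
Step 3 (left): focus=N path=2 depth=1 children=['D', 'Z'] left=['T', 'X'] right=['K'] parent=A
Step 4 (left): focus=X path=1 depth=1 children=[] left=['T'] right=['N', 'K'] parent=A
Step 5 (up): focus=A path=root depth=0 children=['T', 'X', 'N', 'K'] (at root)
Step 6 (down 0): focus=T path=0 depth=1 children=['W', 'H'] left=[] right=['X', 'N', 'K'] parent=A
Step 7 (down 1): focus=H path=0/1 depth=2 children=[] left=['W'] right=[] parent=T
Step 8 (up): focus=T path=0 depth=1 children=['W', 'H'] left=[] right=['X', 'N', 'K'] parent=A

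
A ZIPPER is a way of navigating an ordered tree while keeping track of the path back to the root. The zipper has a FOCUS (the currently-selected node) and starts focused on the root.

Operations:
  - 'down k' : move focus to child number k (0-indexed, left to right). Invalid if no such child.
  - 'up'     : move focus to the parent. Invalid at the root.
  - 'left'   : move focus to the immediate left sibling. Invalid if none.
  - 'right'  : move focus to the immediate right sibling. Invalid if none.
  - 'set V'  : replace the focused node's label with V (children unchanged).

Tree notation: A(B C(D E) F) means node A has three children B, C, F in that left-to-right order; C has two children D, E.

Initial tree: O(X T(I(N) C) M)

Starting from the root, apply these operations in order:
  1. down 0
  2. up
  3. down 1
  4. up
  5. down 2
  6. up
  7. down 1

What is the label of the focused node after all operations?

Answer: T

Derivation:
Step 1 (down 0): focus=X path=0 depth=1 children=[] left=[] right=['T', 'M'] parent=O
Step 2 (up): focus=O path=root depth=0 children=['X', 'T', 'M'] (at root)
Step 3 (down 1): focus=T path=1 depth=1 children=['I', 'C'] left=['X'] right=['M'] parent=O
Step 4 (up): focus=O path=root depth=0 children=['X', 'T', 'M'] (at root)
Step 5 (down 2): focus=M path=2 depth=1 children=[] left=['X', 'T'] right=[] parent=O
Step 6 (up): focus=O path=root depth=0 children=['X', 'T', 'M'] (at root)
Step 7 (down 1): focus=T path=1 depth=1 children=['I', 'C'] left=['X'] right=['M'] parent=O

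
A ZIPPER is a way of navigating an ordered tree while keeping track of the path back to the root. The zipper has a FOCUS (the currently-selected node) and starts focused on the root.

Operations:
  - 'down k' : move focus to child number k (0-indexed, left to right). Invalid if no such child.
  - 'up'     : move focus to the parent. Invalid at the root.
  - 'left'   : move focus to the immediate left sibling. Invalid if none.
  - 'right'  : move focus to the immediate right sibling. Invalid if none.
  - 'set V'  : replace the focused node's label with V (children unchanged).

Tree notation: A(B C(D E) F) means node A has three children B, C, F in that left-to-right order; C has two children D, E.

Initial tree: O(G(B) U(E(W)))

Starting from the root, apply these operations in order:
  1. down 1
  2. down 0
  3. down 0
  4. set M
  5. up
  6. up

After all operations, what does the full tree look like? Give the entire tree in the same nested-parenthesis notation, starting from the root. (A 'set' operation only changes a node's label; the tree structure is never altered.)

Answer: O(G(B) U(E(M)))

Derivation:
Step 1 (down 1): focus=U path=1 depth=1 children=['E'] left=['G'] right=[] parent=O
Step 2 (down 0): focus=E path=1/0 depth=2 children=['W'] left=[] right=[] parent=U
Step 3 (down 0): focus=W path=1/0/0 depth=3 children=[] left=[] right=[] parent=E
Step 4 (set M): focus=M path=1/0/0 depth=3 children=[] left=[] right=[] parent=E
Step 5 (up): focus=E path=1/0 depth=2 children=['M'] left=[] right=[] parent=U
Step 6 (up): focus=U path=1 depth=1 children=['E'] left=['G'] right=[] parent=O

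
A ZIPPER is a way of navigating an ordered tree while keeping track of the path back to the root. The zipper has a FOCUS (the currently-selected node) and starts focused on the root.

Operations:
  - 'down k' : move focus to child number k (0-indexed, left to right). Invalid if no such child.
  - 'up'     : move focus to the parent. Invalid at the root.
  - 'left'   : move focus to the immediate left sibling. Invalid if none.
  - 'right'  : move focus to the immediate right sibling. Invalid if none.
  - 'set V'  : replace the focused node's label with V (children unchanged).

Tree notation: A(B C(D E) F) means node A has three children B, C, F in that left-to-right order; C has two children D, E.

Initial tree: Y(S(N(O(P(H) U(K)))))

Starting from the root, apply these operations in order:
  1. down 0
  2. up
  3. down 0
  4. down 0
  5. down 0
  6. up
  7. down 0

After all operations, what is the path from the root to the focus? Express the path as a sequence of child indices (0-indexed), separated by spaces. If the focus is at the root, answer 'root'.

Step 1 (down 0): focus=S path=0 depth=1 children=['N'] left=[] right=[] parent=Y
Step 2 (up): focus=Y path=root depth=0 children=['S'] (at root)
Step 3 (down 0): focus=S path=0 depth=1 children=['N'] left=[] right=[] parent=Y
Step 4 (down 0): focus=N path=0/0 depth=2 children=['O'] left=[] right=[] parent=S
Step 5 (down 0): focus=O path=0/0/0 depth=3 children=['P', 'U'] left=[] right=[] parent=N
Step 6 (up): focus=N path=0/0 depth=2 children=['O'] left=[] right=[] parent=S
Step 7 (down 0): focus=O path=0/0/0 depth=3 children=['P', 'U'] left=[] right=[] parent=N

Answer: 0 0 0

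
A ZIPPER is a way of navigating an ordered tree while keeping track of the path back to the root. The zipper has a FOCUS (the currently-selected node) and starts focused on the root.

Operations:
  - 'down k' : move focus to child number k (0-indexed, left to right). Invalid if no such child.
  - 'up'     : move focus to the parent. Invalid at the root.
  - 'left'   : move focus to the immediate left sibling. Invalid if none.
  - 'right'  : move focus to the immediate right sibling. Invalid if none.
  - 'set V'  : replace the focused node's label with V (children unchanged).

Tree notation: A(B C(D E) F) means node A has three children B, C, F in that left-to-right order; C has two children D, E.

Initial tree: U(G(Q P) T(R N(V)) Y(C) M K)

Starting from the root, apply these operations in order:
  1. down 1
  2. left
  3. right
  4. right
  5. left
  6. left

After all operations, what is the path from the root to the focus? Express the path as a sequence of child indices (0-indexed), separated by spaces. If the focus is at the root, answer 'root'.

Answer: 0

Derivation:
Step 1 (down 1): focus=T path=1 depth=1 children=['R', 'N'] left=['G'] right=['Y', 'M', 'K'] parent=U
Step 2 (left): focus=G path=0 depth=1 children=['Q', 'P'] left=[] right=['T', 'Y', 'M', 'K'] parent=U
Step 3 (right): focus=T path=1 depth=1 children=['R', 'N'] left=['G'] right=['Y', 'M', 'K'] parent=U
Step 4 (right): focus=Y path=2 depth=1 children=['C'] left=['G', 'T'] right=['M', 'K'] parent=U
Step 5 (left): focus=T path=1 depth=1 children=['R', 'N'] left=['G'] right=['Y', 'M', 'K'] parent=U
Step 6 (left): focus=G path=0 depth=1 children=['Q', 'P'] left=[] right=['T', 'Y', 'M', 'K'] parent=U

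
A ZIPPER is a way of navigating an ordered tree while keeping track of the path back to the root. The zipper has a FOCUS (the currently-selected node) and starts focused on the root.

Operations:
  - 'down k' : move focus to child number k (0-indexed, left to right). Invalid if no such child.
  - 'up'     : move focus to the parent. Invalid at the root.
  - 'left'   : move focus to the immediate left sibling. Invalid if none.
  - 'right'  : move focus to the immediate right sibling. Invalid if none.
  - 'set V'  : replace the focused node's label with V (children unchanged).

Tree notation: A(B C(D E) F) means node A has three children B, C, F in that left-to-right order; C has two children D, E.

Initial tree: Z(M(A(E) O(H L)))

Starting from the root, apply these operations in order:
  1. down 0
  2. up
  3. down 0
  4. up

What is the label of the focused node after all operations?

Step 1 (down 0): focus=M path=0 depth=1 children=['A', 'O'] left=[] right=[] parent=Z
Step 2 (up): focus=Z path=root depth=0 children=['M'] (at root)
Step 3 (down 0): focus=M path=0 depth=1 children=['A', 'O'] left=[] right=[] parent=Z
Step 4 (up): focus=Z path=root depth=0 children=['M'] (at root)

Answer: Z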